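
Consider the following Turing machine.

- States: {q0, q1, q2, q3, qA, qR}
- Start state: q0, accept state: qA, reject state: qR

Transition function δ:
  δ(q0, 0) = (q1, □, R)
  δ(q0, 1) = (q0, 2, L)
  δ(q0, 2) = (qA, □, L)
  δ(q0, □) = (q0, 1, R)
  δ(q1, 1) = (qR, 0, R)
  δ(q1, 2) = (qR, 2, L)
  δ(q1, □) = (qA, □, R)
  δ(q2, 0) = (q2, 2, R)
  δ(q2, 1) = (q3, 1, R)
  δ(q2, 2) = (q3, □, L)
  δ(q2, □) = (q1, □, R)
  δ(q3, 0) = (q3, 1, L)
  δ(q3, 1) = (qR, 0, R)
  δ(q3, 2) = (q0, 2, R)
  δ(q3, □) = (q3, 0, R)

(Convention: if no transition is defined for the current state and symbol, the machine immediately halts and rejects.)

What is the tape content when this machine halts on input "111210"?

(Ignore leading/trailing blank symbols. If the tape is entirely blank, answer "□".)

Execution trace:
Initial: [q0]111210
Step 1: δ(q0, 1) = (q0, 2, L) → [q0]□211210
Step 2: δ(q0, □) = (q0, 1, R) → 1[q0]211210
Step 3: δ(q0, 2) = (qA, □, L) → [qA]1□11210

The machine reaches the accept state qA and halts.

Final tape (ignoring leading/trailing blanks): 1□11210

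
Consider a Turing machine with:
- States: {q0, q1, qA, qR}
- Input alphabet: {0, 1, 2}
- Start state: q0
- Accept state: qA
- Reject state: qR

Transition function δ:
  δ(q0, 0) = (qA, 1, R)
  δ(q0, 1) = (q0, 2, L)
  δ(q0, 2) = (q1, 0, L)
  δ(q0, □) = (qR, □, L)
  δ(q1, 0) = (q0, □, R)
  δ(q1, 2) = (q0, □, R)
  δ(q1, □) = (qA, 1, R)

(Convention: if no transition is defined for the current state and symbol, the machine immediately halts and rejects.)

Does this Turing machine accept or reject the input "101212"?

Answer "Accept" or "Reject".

Execution trace:
Initial: [q0]101212
Step 1: δ(q0, 1) = (q0, 2, L) → [q0]□201212
Step 2: δ(q0, □) = (qR, □, L) → [qR]□□201212

The machine reaches the reject state qR and halts.

Answer: Reject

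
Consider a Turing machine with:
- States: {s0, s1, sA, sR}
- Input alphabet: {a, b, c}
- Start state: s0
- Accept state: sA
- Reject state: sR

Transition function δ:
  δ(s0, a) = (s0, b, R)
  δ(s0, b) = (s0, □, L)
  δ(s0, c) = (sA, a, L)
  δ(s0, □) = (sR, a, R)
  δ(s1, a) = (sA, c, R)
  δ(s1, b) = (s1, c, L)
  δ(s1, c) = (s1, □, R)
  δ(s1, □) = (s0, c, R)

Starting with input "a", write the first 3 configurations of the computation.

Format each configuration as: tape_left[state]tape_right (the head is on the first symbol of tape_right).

Transitions applied:
Step 1: δ(s0, a) = (s0, b, R)
Step 2: δ(s0, □) = (sR, a, R)

The first 3 configurations are:
[s0]a ⊢ b[s0]□ ⊢ ba[sR]□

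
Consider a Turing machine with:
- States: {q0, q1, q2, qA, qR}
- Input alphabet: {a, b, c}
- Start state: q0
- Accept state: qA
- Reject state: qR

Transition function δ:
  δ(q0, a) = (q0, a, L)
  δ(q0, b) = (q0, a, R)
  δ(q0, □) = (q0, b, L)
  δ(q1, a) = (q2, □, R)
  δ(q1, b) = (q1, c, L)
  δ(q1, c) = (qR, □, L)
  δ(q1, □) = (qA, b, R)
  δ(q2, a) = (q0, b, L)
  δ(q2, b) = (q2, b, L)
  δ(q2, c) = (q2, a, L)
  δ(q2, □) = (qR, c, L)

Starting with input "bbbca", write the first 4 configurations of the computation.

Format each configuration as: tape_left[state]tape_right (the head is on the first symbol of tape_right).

Transitions applied:
Step 1: δ(q0, b) = (q0, a, R)
Step 2: δ(q0, b) = (q0, a, R)
Step 3: δ(q0, b) = (q0, a, R)

The first 4 configurations are:
[q0]bbbca ⊢ a[q0]bbca ⊢ aa[q0]bca ⊢ aaa[q0]ca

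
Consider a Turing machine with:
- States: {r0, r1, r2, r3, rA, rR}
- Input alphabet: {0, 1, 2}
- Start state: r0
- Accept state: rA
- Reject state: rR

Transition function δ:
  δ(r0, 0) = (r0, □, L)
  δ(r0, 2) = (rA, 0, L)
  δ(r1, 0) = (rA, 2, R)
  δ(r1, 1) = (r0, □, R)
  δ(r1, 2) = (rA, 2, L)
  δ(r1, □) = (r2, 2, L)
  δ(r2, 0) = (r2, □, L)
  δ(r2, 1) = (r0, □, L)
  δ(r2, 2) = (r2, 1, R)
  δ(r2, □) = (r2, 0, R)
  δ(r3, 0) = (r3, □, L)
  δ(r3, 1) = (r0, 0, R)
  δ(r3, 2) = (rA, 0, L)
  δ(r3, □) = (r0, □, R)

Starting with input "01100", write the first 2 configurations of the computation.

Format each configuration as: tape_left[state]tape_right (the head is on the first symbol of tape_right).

Transitions applied:
Step 1: δ(r0, 0) = (r0, □, L)

The first 2 configurations are:
[r0]01100 ⊢ [r0]□□1100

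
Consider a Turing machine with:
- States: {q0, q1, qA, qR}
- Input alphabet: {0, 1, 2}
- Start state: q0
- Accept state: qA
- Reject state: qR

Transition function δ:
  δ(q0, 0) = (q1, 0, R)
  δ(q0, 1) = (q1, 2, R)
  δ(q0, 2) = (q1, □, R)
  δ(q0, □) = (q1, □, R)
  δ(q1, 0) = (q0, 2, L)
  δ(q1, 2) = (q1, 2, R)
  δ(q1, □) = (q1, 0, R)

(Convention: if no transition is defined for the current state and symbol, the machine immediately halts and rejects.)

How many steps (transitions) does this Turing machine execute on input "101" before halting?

Execution trace:
Initial: [q0]101
Step 1: δ(q0, 1) = (q1, 2, R) → 2[q1]01
Step 2: δ(q1, 0) = (q0, 2, L) → [q0]221
Step 3: δ(q0, 2) = (q1, □, R) → □[q1]21
Step 4: δ(q1, 2) = (q1, 2, R) → □2[q1]1

No transition is defined for δ(q1, 1). By convention the machine halts and rejects.

The machine executed 4 steps before halting.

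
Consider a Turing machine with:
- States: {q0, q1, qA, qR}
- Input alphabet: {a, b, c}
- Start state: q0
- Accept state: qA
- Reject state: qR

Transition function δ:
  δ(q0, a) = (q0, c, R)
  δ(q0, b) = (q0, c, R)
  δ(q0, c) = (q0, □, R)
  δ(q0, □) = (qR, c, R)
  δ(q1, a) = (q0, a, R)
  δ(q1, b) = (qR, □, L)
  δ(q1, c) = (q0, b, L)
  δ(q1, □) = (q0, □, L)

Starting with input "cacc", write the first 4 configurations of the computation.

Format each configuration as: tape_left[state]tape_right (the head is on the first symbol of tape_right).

Transitions applied:
Step 1: δ(q0, c) = (q0, □, R)
Step 2: δ(q0, a) = (q0, c, R)
Step 3: δ(q0, c) = (q0, □, R)

The first 4 configurations are:
[q0]cacc ⊢ □[q0]acc ⊢ □c[q0]cc ⊢ □c□[q0]c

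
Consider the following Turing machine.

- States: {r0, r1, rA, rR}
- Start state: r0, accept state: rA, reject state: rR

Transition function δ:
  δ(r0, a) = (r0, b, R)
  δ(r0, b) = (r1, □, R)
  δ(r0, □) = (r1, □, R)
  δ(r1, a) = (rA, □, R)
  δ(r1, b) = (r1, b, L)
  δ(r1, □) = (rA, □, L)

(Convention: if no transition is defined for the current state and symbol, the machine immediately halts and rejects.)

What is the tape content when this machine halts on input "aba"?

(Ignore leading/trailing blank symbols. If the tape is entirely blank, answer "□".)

Execution trace:
Initial: [r0]aba
Step 1: δ(r0, a) = (r0, b, R) → b[r0]ba
Step 2: δ(r0, b) = (r1, □, R) → b□[r1]a
Step 3: δ(r1, a) = (rA, □, R) → b□□[rA]□

The machine reaches the accept state rA and halts.

Final tape (ignoring leading/trailing blanks): b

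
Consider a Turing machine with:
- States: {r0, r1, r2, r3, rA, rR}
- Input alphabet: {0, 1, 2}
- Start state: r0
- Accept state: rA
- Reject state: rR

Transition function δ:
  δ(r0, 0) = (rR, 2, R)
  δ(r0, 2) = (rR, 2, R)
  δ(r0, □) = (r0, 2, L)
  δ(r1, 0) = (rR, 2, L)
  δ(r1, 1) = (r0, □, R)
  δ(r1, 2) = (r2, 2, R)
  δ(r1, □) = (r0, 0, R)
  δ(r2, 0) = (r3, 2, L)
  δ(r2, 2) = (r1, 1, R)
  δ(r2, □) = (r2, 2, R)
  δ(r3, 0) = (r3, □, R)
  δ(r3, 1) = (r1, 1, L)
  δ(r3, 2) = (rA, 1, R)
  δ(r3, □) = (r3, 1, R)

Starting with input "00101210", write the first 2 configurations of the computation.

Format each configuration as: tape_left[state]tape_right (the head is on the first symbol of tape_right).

Transitions applied:
Step 1: δ(r0, 0) = (rR, 2, R)

The first 2 configurations are:
[r0]00101210 ⊢ 2[rR]0101210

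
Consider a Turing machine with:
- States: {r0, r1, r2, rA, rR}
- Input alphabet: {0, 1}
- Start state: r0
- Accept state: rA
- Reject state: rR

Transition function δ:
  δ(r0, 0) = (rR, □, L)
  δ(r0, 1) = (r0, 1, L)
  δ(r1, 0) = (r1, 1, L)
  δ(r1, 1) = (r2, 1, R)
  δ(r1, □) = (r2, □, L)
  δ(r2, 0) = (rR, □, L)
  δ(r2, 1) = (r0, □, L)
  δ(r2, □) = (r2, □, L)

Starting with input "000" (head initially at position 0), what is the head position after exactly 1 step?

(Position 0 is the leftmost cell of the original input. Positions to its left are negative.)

Execution trace (head position shown):
Step 0: [r0]000  (head at position 0)
Step 1: move left → [rR]□□00  (head at position -1)

After 1 step, the head is at position -1.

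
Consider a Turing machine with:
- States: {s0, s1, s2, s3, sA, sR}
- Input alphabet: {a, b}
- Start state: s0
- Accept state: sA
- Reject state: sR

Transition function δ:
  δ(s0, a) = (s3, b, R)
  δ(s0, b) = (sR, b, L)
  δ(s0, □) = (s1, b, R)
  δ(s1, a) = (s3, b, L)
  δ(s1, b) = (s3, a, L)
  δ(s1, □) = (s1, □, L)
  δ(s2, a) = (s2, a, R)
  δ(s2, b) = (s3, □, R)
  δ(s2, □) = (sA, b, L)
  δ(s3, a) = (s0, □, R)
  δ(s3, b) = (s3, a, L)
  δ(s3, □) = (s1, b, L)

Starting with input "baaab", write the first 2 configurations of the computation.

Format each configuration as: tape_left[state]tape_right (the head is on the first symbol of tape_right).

Transitions applied:
Step 1: δ(s0, b) = (sR, b, L)

The first 2 configurations are:
[s0]baaab ⊢ [sR]□baaab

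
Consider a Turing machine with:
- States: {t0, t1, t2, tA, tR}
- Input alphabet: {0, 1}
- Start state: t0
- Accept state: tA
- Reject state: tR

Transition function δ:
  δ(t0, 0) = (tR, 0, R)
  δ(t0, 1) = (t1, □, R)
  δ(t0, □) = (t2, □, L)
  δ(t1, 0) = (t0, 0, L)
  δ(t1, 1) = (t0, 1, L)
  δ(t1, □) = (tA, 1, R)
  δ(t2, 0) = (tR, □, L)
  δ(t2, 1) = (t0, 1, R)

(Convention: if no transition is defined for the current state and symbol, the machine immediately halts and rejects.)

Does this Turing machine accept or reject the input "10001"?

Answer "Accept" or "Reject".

Execution trace:
Initial: [t0]10001
Step 1: δ(t0, 1) = (t1, □, R) → □[t1]0001
Step 2: δ(t1, 0) = (t0, 0, L) → [t0]□0001
Step 3: δ(t0, □) = (t2, □, L) → [t2]□□0001

No transition is defined for δ(t2, □). By convention the machine halts and rejects.

Answer: Reject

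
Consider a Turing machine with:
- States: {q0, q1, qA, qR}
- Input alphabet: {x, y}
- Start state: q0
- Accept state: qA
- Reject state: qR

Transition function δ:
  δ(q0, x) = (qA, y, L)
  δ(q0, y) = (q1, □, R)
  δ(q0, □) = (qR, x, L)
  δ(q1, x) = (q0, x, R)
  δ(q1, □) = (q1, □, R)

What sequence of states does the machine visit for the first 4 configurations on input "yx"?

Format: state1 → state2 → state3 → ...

Execution trace:
Initial: [q0]yx
Step 1: δ(q0, y) = (q1, □, R) → □[q1]x
Step 2: δ(q1, x) = (q0, x, R) → □x[q0]□
Step 3: δ(q0, □) = (qR, x, L) → □[qR]xx

The machine reaches the reject state qR and halts.

State sequence: q0 → q1 → q0 → qR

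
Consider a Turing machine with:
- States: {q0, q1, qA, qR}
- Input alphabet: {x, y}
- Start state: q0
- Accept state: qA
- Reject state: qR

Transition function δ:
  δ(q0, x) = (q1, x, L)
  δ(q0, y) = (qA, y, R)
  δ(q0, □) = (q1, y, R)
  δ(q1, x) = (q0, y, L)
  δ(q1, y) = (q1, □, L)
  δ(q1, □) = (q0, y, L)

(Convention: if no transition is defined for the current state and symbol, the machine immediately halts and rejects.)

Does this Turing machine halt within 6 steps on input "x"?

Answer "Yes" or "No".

Execution trace:
Initial: [q0]x
Step 1: δ(q0, x) = (q1, x, L) → [q1]□x
Step 2: δ(q1, □) = (q0, y, L) → [q0]□yx
Step 3: δ(q0, □) = (q1, y, R) → y[q1]yx
Step 4: δ(q1, y) = (q1, □, L) → [q1]y□x
Step 5: δ(q1, y) = (q1, □, L) → [q1]□□□x
Step 6: δ(q1, □) = (q0, y, L) → [q0]□y□□x

The machine has not reached a halting state after 6 steps.
The machine did not halt within the 6-step bound.

Answer: No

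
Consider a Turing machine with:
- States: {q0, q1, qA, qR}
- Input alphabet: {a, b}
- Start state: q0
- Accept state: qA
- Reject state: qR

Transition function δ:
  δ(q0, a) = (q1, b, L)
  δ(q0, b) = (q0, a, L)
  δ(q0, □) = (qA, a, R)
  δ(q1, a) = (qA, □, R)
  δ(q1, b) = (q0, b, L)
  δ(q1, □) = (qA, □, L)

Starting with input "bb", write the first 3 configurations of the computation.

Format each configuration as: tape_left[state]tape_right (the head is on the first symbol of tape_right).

Transitions applied:
Step 1: δ(q0, b) = (q0, a, L)
Step 2: δ(q0, □) = (qA, a, R)

The first 3 configurations are:
[q0]bb ⊢ [q0]□ab ⊢ a[qA]ab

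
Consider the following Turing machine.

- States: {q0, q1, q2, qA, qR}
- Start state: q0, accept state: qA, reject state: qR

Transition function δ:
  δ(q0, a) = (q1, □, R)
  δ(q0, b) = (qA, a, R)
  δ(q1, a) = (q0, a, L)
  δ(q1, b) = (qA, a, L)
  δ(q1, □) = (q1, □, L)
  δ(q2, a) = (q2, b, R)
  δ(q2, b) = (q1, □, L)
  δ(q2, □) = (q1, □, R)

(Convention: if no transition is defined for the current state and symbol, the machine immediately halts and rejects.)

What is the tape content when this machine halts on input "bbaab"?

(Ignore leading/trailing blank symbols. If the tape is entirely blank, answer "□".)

Execution trace:
Initial: [q0]bbaab
Step 1: δ(q0, b) = (qA, a, R) → a[qA]baab

The machine reaches the accept state qA and halts.

Final tape (ignoring leading/trailing blanks): abaab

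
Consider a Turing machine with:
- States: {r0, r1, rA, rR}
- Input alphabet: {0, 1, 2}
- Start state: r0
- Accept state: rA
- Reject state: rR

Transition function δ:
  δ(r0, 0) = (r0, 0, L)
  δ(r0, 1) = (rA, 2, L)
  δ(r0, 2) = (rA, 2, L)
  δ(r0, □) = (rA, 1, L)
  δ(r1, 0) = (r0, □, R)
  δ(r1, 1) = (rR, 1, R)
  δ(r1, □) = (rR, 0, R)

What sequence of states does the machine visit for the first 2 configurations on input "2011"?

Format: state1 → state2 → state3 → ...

Execution trace:
Initial: [r0]2011
Step 1: δ(r0, 2) = (rA, 2, L) → [rA]□2011

The machine reaches the accept state rA and halts.

State sequence: r0 → rA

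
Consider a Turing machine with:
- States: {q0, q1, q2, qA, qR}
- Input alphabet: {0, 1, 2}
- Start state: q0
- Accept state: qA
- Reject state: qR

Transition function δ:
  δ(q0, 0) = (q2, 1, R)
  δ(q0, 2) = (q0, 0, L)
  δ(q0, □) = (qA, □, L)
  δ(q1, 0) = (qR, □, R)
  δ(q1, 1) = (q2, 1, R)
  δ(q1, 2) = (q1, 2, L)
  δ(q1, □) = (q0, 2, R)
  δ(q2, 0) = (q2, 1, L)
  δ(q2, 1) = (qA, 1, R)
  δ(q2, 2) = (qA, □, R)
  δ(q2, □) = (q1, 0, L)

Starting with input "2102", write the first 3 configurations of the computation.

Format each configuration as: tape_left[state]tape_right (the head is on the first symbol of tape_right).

Transitions applied:
Step 1: δ(q0, 2) = (q0, 0, L)
Step 2: δ(q0, □) = (qA, □, L)

The first 3 configurations are:
[q0]2102 ⊢ [q0]□0102 ⊢ [qA]□□0102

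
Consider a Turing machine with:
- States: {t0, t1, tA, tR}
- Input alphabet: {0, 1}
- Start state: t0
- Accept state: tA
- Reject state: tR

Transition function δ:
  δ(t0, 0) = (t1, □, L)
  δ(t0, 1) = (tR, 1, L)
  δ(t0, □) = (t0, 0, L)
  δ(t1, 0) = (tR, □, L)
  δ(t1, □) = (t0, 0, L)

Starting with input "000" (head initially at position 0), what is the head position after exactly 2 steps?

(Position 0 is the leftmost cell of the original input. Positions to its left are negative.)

Execution trace (head position shown):
Step 0: [t0]000  (head at position 0)
Step 1: move left → [t1]□□00  (head at position -1)
Step 2: move left → [t0]□0□00  (head at position -2)

After 2 steps, the head is at position -2.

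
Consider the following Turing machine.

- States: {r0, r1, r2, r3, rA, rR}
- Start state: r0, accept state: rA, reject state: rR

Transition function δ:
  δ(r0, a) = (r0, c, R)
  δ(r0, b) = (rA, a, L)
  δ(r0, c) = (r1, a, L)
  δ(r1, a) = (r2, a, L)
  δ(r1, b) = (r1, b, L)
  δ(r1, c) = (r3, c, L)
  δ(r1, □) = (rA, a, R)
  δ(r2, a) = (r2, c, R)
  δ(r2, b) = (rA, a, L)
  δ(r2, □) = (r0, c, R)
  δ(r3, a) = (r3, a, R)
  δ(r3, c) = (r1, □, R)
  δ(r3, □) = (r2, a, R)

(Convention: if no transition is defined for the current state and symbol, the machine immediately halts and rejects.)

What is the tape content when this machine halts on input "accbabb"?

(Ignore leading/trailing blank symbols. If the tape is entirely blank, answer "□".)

Execution trace:
Initial: [r0]accbabb
Step 1: δ(r0, a) = (r0, c, R) → c[r0]ccbabb
Step 2: δ(r0, c) = (r1, a, L) → [r1]cacbabb
Step 3: δ(r1, c) = (r3, c, L) → [r3]□cacbabb
Step 4: δ(r3, □) = (r2, a, R) → a[r2]cacbabb

No transition is defined for δ(r2, c). By convention the machine halts and rejects.

Final tape (ignoring leading/trailing blanks): acacbabb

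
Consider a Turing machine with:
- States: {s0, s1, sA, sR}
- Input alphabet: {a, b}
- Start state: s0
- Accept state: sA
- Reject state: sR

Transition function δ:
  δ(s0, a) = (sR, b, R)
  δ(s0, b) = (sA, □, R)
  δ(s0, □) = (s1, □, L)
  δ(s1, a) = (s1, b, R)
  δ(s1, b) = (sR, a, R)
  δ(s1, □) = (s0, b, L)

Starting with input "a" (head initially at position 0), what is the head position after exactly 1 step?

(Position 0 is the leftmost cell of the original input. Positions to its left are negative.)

Execution trace (head position shown):
Step 0: [s0]a  (head at position 0)
Step 1: move right → b[sR]□  (head at position 1)

After 1 step, the head is at position 1.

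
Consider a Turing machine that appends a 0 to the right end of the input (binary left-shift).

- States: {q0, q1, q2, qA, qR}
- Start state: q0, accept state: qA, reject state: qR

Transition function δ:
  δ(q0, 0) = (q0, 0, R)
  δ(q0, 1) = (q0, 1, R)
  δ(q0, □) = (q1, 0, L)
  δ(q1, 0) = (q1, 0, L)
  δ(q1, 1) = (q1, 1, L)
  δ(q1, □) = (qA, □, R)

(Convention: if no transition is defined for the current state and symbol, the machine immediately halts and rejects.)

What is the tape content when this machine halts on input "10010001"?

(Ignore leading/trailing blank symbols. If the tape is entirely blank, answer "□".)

Execution trace:
Initial: [q0]10010001
Step 1: δ(q0, 1) = (q0, 1, R) → 1[q0]0010001
Step 2: δ(q0, 0) = (q0, 0, R) → 10[q0]010001
Step 3: δ(q0, 0) = (q0, 0, R) → 100[q0]10001
Step 4: δ(q0, 1) = (q0, 1, R) → 1001[q0]0001
Step 5: δ(q0, 0) = (q0, 0, R) → 10010[q0]001
Step 6: δ(q0, 0) = (q0, 0, R) → 100100[q0]01
Step 7: δ(q0, 0) = (q0, 0, R) → 1001000[q0]1
Step 8: δ(q0, 1) = (q0, 1, R) → 10010001[q0]□
Step 9: δ(q0, □) = (q1, 0, L) → 1001000[q1]10
Step 10: δ(q1, 1) = (q1, 1, L) → 100100[q1]010
Step 11: δ(q1, 0) = (q1, 0, L) → 10010[q1]0010
Step 12: δ(q1, 0) = (q1, 0, L) → 1001[q1]00010
Step 13: δ(q1, 0) = (q1, 0, L) → 100[q1]100010
Step 14: δ(q1, 1) = (q1, 1, L) → 10[q1]0100010
Step 15: δ(q1, 0) = (q1, 0, L) → 1[q1]00100010
Step 16: δ(q1, 0) = (q1, 0, L) → [q1]100100010
Step 17: δ(q1, 1) = (q1, 1, L) → [q1]□100100010
Step 18: δ(q1, □) = (qA, □, R) → □[qA]100100010

The machine reaches the accept state qA and halts.

Final tape (ignoring leading/trailing blanks): 100100010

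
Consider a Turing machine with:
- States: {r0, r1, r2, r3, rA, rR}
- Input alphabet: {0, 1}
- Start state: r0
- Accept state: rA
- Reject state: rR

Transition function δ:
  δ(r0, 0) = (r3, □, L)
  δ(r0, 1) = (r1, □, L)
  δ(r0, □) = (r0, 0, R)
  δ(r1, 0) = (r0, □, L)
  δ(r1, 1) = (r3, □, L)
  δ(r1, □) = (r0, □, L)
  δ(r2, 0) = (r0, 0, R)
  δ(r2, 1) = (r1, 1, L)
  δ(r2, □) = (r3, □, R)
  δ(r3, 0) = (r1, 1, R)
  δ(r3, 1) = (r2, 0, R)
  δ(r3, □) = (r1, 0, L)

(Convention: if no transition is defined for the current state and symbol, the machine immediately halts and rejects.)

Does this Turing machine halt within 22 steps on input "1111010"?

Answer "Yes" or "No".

Execution trace:
Initial: [r0]1111010
Step 1: δ(r0, 1) = (r1, □, L) → [r1]□□111010
Step 2: δ(r1, □) = (r0, □, L) → [r0]□□□111010
Step 3: δ(r0, □) = (r0, 0, R) → 0[r0]□□111010
Step 4: δ(r0, □) = (r0, 0, R) → 00[r0]□111010
Step 5: δ(r0, □) = (r0, 0, R) → 000[r0]111010
Step 6: δ(r0, 1) = (r1, □, L) → 00[r1]0□11010
Step 7: δ(r1, 0) = (r0, □, L) → 0[r0]0□□11010
Step 8: δ(r0, 0) = (r3, □, L) → [r3]0□□□11010
Step 9: δ(r3, 0) = (r1, 1, R) → 1[r1]□□□11010
Step 10: δ(r1, □) = (r0, □, L) → [r0]1□□□11010
Step 11: δ(r0, 1) = (r1, □, L) → [r1]□□□□□11010
Step 12: δ(r1, □) = (r0, □, L) → [r0]□□□□□□11010
Step 13: δ(r0, □) = (r0, 0, R) → 0[r0]□□□□□11010
Step 14: δ(r0, □) = (r0, 0, R) → 00[r0]□□□□11010
Step 15: δ(r0, □) = (r0, 0, R) → 000[r0]□□□11010
Step 16: δ(r0, □) = (r0, 0, R) → 0000[r0]□□11010
Step 17: δ(r0, □) = (r0, 0, R) → 00000[r0]□11010
Step 18: δ(r0, □) = (r0, 0, R) → 000000[r0]11010
Step 19: δ(r0, 1) = (r1, □, L) → 00000[r1]0□1010
Step 20: δ(r1, 0) = (r0, □, L) → 0000[r0]0□□1010
Step 21: δ(r0, 0) = (r3, □, L) → 000[r3]0□□□1010
Step 22: δ(r3, 0) = (r1, 1, R) → 0001[r1]□□□1010

The machine has not reached a halting state after 22 steps.
The machine did not halt within the 22-step bound.

Answer: No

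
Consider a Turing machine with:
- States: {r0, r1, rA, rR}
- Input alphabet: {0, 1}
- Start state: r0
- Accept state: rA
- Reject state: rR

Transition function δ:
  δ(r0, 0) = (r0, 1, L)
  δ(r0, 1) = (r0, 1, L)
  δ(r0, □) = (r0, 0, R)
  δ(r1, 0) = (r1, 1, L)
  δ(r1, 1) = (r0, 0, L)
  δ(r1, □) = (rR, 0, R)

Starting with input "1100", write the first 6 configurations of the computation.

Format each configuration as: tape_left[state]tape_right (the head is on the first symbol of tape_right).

Transitions applied:
Step 1: δ(r0, 1) = (r0, 1, L)
Step 2: δ(r0, □) = (r0, 0, R)
Step 3: δ(r0, 1) = (r0, 1, L)
Step 4: δ(r0, 0) = (r0, 1, L)
Step 5: δ(r0, □) = (r0, 0, R)

The first 6 configurations are:
[r0]1100 ⊢ [r0]□1100 ⊢ 0[r0]1100 ⊢ [r0]01100 ⊢ [r0]□11100 ⊢ 0[r0]11100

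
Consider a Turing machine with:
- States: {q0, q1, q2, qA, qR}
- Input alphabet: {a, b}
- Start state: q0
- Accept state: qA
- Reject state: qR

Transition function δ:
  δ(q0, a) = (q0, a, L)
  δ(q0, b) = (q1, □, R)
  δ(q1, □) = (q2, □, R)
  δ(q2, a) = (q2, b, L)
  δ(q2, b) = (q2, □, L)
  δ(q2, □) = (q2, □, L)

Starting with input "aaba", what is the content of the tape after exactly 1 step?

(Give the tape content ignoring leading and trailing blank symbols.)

Execution trace:
Initial: [q0]aaba
Step 1: δ(q0, a) = (q0, a, L) → [q0]□aaba

No transition is defined for δ(q0, □). By convention the machine halts and rejects.

After 1 step, the tape (ignoring leading/trailing blanks) is: aaba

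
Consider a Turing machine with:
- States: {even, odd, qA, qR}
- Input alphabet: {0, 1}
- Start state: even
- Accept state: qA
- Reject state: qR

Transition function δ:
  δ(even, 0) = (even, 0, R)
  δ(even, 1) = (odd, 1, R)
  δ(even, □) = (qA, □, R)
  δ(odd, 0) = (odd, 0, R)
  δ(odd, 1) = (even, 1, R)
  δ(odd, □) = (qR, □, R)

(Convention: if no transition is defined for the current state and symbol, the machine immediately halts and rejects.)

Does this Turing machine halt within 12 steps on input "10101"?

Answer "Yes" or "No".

Execution trace:
Initial: [even]10101
Step 1: δ(even, 1) = (odd, 1, R) → 1[odd]0101
Step 2: δ(odd, 0) = (odd, 0, R) → 10[odd]101
Step 3: δ(odd, 1) = (even, 1, R) → 101[even]01
Step 4: δ(even, 0) = (even, 0, R) → 1010[even]1
Step 5: δ(even, 1) = (odd, 1, R) → 10101[odd]□
Step 6: δ(odd, □) = (qR, □, R) → 10101□[qR]□

The machine reaches the reject state qR and halts.
The machine halted after 6 steps (within the 12-step bound).

Answer: Yes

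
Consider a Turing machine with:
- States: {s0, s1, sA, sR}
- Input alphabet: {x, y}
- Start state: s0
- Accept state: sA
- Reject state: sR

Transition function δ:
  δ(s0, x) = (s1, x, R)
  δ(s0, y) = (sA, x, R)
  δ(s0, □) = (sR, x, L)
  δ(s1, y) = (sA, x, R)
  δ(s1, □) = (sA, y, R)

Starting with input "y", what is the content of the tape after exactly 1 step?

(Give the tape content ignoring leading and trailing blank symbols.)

Execution trace:
Initial: [s0]y
Step 1: δ(s0, y) = (sA, x, R) → x[sA]□

The machine reaches the accept state sA and halts.

After 1 step, the tape (ignoring leading/trailing blanks) is: x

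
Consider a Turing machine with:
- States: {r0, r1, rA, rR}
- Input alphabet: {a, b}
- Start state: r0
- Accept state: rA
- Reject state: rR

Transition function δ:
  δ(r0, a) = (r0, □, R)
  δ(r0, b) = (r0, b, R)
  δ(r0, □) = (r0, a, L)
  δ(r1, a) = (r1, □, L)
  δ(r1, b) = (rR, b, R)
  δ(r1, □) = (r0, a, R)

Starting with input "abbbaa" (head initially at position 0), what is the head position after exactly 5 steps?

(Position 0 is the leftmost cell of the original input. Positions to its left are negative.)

Execution trace (head position shown):
Step 0: [r0]abbbaa  (head at position 0)
Step 1: move right → □[r0]bbbaa  (head at position 1)
Step 2: move right → □b[r0]bbaa  (head at position 2)
Step 3: move right → □bb[r0]baa  (head at position 3)
Step 4: move right → □bbb[r0]aa  (head at position 4)
Step 5: move right → □bbb□[r0]a  (head at position 5)

After 5 steps, the head is at position 5.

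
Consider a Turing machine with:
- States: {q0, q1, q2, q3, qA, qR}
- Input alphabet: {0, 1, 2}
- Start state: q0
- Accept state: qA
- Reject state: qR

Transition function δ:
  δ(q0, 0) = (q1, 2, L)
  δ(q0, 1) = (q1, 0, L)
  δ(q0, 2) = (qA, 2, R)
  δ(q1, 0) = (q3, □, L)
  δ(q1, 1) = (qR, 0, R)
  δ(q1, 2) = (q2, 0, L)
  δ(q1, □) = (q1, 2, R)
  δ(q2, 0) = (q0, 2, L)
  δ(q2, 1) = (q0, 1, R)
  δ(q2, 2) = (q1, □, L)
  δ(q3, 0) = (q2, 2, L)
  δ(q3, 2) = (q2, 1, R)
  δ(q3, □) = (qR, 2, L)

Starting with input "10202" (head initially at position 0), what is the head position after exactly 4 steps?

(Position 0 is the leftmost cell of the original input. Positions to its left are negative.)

Execution trace (head position shown):
Step 0: [q0]10202  (head at position 0)
Step 1: move left → [q1]□00202  (head at position -1)
Step 2: move right → 2[q1]00202  (head at position 0)
Step 3: move left → [q3]2□0202  (head at position -1)
Step 4: move right → 1[q2]□0202  (head at position 0)

After 4 steps, the head is at position 0.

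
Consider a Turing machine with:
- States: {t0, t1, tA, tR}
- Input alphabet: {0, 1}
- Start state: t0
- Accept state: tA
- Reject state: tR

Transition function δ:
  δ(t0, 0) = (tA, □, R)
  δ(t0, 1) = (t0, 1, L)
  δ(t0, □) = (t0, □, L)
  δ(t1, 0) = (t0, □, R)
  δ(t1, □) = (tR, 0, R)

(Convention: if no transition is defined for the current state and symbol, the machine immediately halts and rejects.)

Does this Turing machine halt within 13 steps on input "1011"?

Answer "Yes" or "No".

Execution trace:
Initial: [t0]1011
Step 1: δ(t0, 1) = (t0, 1, L) → [t0]□1011
Step 2: δ(t0, □) = (t0, □, L) → [t0]□□1011
Step 3: δ(t0, □) = (t0, □, L) → [t0]□□□1011
Step 4: δ(t0, □) = (t0, □, L) → [t0]□□□□1011
Step 5: δ(t0, □) = (t0, □, L) → [t0]□□□□□1011
Step 6: δ(t0, □) = (t0, □, L) → [t0]□□□□□□1011
Step 7: δ(t0, □) = (t0, □, L) → [t0]□□□□□□□1011
Step 8: δ(t0, □) = (t0, □, L) → [t0]□□□□□□□□1011
Step 9: δ(t0, □) = (t0, □, L) → [t0]□□□□□□□□□1011
Step 10: δ(t0, □) = (t0, □, L) → [t0]□□□□□□□□□□1011
Step 11: δ(t0, □) = (t0, □, L) → [t0]□□□□□□□□□□□1011
Step 12: δ(t0, □) = (t0, □, L) → [t0]□□□□□□□□□□□□1011
Step 13: δ(t0, □) = (t0, □, L) → [t0]□□□□□□□□□□□□□1011

The machine has not reached a halting state after 13 steps.
The machine did not halt within the 13-step bound.

Answer: No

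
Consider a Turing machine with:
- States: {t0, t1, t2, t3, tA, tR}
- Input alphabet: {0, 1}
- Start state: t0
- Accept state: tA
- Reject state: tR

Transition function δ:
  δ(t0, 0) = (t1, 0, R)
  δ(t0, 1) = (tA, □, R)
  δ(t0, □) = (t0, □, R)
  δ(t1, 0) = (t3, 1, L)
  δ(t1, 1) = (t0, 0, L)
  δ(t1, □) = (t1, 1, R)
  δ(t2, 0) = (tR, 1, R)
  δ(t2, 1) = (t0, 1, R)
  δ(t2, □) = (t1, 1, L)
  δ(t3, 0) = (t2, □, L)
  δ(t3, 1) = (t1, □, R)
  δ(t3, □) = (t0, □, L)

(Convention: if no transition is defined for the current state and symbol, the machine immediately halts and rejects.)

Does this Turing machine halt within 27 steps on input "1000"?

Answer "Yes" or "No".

Execution trace:
Initial: [t0]1000
Step 1: δ(t0, 1) = (tA, □, R) → □[tA]000

The machine reaches the accept state tA and halts.
The machine halted after 1 step (within the 27-step bound).

Answer: Yes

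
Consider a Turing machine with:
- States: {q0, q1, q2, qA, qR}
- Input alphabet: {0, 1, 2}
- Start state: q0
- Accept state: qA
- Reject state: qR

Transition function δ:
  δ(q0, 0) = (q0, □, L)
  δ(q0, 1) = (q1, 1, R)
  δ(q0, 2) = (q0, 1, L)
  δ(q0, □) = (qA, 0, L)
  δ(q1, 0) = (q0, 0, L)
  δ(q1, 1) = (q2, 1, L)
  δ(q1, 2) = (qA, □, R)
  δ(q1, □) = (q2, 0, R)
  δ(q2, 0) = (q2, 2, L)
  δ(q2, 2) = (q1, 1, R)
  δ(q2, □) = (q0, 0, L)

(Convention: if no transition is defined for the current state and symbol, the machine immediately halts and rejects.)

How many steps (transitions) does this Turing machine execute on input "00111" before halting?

Execution trace:
Initial: [q0]00111
Step 1: δ(q0, 0) = (q0, □, L) → [q0]□□0111
Step 2: δ(q0, □) = (qA, 0, L) → [qA]□0□0111

The machine reaches the accept state qA and halts.

The machine executed 2 steps before halting.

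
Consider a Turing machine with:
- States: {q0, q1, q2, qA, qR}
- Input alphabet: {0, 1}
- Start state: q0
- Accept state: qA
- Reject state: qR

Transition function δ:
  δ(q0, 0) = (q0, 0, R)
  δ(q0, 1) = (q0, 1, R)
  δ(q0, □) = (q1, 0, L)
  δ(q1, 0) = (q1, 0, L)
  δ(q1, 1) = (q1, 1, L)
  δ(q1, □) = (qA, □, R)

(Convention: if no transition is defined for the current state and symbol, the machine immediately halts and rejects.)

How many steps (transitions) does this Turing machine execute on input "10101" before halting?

Execution trace:
Initial: [q0]10101
Step 1: δ(q0, 1) = (q0, 1, R) → 1[q0]0101
Step 2: δ(q0, 0) = (q0, 0, R) → 10[q0]101
Step 3: δ(q0, 1) = (q0, 1, R) → 101[q0]01
Step 4: δ(q0, 0) = (q0, 0, R) → 1010[q0]1
Step 5: δ(q0, 1) = (q0, 1, R) → 10101[q0]□
Step 6: δ(q0, □) = (q1, 0, L) → 1010[q1]10
Step 7: δ(q1, 1) = (q1, 1, L) → 101[q1]010
Step 8: δ(q1, 0) = (q1, 0, L) → 10[q1]1010
Step 9: δ(q1, 1) = (q1, 1, L) → 1[q1]01010
Step 10: δ(q1, 0) = (q1, 0, L) → [q1]101010
Step 11: δ(q1, 1) = (q1, 1, L) → [q1]□101010
Step 12: δ(q1, □) = (qA, □, R) → □[qA]101010

The machine reaches the accept state qA and halts.

The machine executed 12 steps before halting.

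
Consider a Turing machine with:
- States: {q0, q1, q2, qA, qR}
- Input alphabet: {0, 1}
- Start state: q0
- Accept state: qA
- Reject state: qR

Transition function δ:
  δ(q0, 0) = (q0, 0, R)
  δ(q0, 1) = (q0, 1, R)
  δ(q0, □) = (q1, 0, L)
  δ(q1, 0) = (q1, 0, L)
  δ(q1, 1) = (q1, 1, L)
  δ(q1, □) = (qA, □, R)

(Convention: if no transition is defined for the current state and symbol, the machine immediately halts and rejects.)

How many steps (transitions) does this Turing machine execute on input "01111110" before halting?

Execution trace:
Initial: [q0]01111110
Step 1: δ(q0, 0) = (q0, 0, R) → 0[q0]1111110
Step 2: δ(q0, 1) = (q0, 1, R) → 01[q0]111110
Step 3: δ(q0, 1) = (q0, 1, R) → 011[q0]11110
Step 4: δ(q0, 1) = (q0, 1, R) → 0111[q0]1110
Step 5: δ(q0, 1) = (q0, 1, R) → 01111[q0]110
Step 6: δ(q0, 1) = (q0, 1, R) → 011111[q0]10
Step 7: δ(q0, 1) = (q0, 1, R) → 0111111[q0]0
Step 8: δ(q0, 0) = (q0, 0, R) → 01111110[q0]□
Step 9: δ(q0, □) = (q1, 0, L) → 0111111[q1]00
Step 10: δ(q1, 0) = (q1, 0, L) → 011111[q1]100
Step 11: δ(q1, 1) = (q1, 1, L) → 01111[q1]1100
Step 12: δ(q1, 1) = (q1, 1, L) → 0111[q1]11100
Step 13: δ(q1, 1) = (q1, 1, L) → 011[q1]111100
Step 14: δ(q1, 1) = (q1, 1, L) → 01[q1]1111100
Step 15: δ(q1, 1) = (q1, 1, L) → 0[q1]11111100
Step 16: δ(q1, 1) = (q1, 1, L) → [q1]011111100
Step 17: δ(q1, 0) = (q1, 0, L) → [q1]□011111100
Step 18: δ(q1, □) = (qA, □, R) → □[qA]011111100

The machine reaches the accept state qA and halts.

The machine executed 18 steps before halting.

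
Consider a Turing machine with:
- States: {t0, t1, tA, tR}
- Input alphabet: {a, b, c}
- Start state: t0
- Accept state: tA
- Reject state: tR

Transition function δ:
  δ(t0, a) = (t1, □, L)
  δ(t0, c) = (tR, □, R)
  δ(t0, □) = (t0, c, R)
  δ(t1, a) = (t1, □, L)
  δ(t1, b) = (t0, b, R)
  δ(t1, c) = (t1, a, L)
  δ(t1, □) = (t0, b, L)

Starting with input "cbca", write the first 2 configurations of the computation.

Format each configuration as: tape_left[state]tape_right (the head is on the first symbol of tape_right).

Transitions applied:
Step 1: δ(t0, c) = (tR, □, R)

The first 2 configurations are:
[t0]cbca ⊢ □[tR]bca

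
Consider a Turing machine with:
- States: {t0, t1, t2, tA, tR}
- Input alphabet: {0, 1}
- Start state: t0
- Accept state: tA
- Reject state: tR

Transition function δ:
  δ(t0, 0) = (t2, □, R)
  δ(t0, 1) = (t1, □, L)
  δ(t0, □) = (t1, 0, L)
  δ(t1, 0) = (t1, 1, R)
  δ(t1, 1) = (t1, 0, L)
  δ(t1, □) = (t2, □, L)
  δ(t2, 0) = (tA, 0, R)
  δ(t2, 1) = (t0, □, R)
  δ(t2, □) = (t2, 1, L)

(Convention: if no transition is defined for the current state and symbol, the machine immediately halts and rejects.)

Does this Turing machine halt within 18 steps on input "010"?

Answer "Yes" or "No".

Execution trace:
Initial: [t0]010
Step 1: δ(t0, 0) = (t2, □, R) → □[t2]10
Step 2: δ(t2, 1) = (t0, □, R) → □□[t0]0
Step 3: δ(t0, 0) = (t2, □, R) → □□□[t2]□
Step 4: δ(t2, □) = (t2, 1, L) → □□[t2]□1
Step 5: δ(t2, □) = (t2, 1, L) → □[t2]□11
Step 6: δ(t2, □) = (t2, 1, L) → [t2]□111
Step 7: δ(t2, □) = (t2, 1, L) → [t2]□1111
Step 8: δ(t2, □) = (t2, 1, L) → [t2]□11111
Step 9: δ(t2, □) = (t2, 1, L) → [t2]□111111
Step 10: δ(t2, □) = (t2, 1, L) → [t2]□1111111
Step 11: δ(t2, □) = (t2, 1, L) → [t2]□11111111
Step 12: δ(t2, □) = (t2, 1, L) → [t2]□111111111
Step 13: δ(t2, □) = (t2, 1, L) → [t2]□1111111111
Step 14: δ(t2, □) = (t2, 1, L) → [t2]□11111111111
Step 15: δ(t2, □) = (t2, 1, L) → [t2]□111111111111
Step 16: δ(t2, □) = (t2, 1, L) → [t2]□1111111111111
Step 17: δ(t2, □) = (t2, 1, L) → [t2]□11111111111111
Step 18: δ(t2, □) = (t2, 1, L) → [t2]□111111111111111

The machine has not reached a halting state after 18 steps.
The machine did not halt within the 18-step bound.

Answer: No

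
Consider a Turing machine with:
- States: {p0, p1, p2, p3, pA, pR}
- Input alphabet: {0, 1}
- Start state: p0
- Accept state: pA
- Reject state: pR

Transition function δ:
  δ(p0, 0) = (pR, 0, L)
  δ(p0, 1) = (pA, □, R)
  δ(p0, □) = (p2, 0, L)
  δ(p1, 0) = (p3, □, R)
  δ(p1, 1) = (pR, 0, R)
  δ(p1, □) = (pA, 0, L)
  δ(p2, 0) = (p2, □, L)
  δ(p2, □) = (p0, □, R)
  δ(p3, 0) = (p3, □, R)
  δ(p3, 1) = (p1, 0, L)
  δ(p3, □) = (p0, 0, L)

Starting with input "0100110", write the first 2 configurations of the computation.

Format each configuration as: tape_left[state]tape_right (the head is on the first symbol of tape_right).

Transitions applied:
Step 1: δ(p0, 0) = (pR, 0, L)

The first 2 configurations are:
[p0]0100110 ⊢ [pR]□0100110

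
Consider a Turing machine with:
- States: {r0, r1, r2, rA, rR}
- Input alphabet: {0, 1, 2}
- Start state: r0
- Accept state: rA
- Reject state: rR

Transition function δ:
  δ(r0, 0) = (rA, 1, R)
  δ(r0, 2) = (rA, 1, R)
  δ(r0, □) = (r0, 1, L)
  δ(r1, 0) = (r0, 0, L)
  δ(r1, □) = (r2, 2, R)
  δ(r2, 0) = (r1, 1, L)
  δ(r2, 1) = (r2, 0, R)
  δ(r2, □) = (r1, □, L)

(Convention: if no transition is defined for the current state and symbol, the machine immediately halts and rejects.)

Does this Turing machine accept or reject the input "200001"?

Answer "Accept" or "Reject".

Execution trace:
Initial: [r0]200001
Step 1: δ(r0, 2) = (rA, 1, R) → 1[rA]00001

The machine reaches the accept state rA and halts.

Answer: Accept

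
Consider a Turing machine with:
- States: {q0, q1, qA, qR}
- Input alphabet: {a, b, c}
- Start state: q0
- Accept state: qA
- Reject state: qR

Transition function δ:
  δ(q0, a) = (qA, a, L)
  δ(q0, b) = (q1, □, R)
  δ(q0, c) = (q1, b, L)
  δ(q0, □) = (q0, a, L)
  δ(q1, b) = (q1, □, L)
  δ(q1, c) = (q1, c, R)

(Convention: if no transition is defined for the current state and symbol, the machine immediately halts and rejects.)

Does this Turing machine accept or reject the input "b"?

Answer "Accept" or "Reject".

Execution trace:
Initial: [q0]b
Step 1: δ(q0, b) = (q1, □, R) → □[q1]□

No transition is defined for δ(q1, □). By convention the machine halts and rejects.

Answer: Reject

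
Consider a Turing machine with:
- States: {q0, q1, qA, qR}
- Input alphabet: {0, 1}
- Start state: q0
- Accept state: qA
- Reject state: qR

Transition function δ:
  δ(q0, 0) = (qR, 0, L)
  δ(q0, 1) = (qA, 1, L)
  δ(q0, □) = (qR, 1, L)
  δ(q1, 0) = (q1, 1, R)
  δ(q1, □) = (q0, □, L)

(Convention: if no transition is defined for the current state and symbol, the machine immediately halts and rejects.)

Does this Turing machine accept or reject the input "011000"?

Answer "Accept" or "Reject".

Execution trace:
Initial: [q0]011000
Step 1: δ(q0, 0) = (qR, 0, L) → [qR]□011000

The machine reaches the reject state qR and halts.

Answer: Reject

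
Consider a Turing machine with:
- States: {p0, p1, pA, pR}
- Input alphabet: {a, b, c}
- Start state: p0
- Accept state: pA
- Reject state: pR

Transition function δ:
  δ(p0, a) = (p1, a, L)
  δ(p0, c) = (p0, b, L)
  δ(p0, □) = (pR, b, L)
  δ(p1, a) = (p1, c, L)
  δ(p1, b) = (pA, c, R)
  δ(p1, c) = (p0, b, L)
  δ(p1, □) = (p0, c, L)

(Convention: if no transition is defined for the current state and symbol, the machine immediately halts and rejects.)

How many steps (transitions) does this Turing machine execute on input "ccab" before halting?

Execution trace:
Initial: [p0]ccab
Step 1: δ(p0, c) = (p0, b, L) → [p0]□bcab
Step 2: δ(p0, □) = (pR, b, L) → [pR]□bbcab

The machine reaches the reject state pR and halts.

The machine executed 2 steps before halting.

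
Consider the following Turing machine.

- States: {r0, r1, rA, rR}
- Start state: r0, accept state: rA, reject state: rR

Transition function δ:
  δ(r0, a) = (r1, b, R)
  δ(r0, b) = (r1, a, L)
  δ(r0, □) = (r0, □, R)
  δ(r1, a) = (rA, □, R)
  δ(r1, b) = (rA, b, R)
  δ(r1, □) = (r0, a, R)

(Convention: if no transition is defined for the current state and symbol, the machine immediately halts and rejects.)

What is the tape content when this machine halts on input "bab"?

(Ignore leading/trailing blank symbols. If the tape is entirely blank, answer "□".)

Execution trace:
Initial: [r0]bab
Step 1: δ(r0, b) = (r1, a, L) → [r1]□aab
Step 2: δ(r1, □) = (r0, a, R) → a[r0]aab
Step 3: δ(r0, a) = (r1, b, R) → ab[r1]ab
Step 4: δ(r1, a) = (rA, □, R) → ab□[rA]b

The machine reaches the accept state rA and halts.

Final tape (ignoring leading/trailing blanks): ab□b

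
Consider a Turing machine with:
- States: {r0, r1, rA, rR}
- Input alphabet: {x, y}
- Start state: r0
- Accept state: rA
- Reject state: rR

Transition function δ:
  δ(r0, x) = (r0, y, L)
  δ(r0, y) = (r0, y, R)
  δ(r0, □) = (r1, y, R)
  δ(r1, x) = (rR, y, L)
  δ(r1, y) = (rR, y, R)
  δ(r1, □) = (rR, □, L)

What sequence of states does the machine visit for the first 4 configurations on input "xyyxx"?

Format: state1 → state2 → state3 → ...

Execution trace:
Initial: [r0]xyyxx
Step 1: δ(r0, x) = (r0, y, L) → [r0]□yyyxx
Step 2: δ(r0, □) = (r1, y, R) → y[r1]yyyxx
Step 3: δ(r1, y) = (rR, y, R) → yy[rR]yyxx

The machine reaches the reject state rR and halts.

State sequence: r0 → r0 → r1 → rR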